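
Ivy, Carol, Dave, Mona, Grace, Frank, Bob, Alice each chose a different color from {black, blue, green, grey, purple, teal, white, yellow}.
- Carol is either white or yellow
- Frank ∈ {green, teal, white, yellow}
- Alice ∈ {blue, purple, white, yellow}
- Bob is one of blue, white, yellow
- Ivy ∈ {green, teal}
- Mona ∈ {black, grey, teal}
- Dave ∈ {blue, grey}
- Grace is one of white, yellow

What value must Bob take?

The 8 variables draw from only 8 values {black, blue, green, grey, purple, teal, white, yellow}, so each is used; only Mona can be black, hence Mona = black.
The 7 still-open variables together cover exactly {blue, green, grey, purple, teal, white, yellow} — 7 values for 7 variables — and grey appears only in Dave's list, so Dave = grey.
The 6 still-open variables together cover exactly {blue, green, purple, teal, white, yellow} — 6 values for 6 variables — and purple appears only in Alice's list, so Alice = purple.
The 5 still-open variables draw from only 5 values {blue, green, teal, white, yellow}, so each is used; only Bob can be blue, hence Bob = blue.

blue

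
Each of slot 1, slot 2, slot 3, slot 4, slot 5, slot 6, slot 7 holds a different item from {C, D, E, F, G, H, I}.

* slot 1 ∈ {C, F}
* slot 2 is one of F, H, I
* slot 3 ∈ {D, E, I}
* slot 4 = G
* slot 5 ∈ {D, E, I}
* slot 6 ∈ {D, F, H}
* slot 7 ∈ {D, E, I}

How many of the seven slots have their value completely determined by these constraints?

slot 4 must be G (only option left).
Among the 6 still-open variables, C fits only slot 1 (and all 6 values in {C, D, E, F, H, I} must be used), so slot 1 = C.
slot 3, slot 5, slot 7 between them cover only {D, E, I} — a naked triple. Remove those values from slot 2, slot 6.
Determined: slot 1=C, slot 4=G. The other slots each still have more than one consistent value. That makes 2.

2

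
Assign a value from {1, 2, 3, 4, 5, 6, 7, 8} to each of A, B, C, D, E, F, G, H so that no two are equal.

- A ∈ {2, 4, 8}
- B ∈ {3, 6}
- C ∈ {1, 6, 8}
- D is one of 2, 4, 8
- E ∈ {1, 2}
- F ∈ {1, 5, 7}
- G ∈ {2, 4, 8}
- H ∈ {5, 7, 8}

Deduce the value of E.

1

The 8 variables draw from only 8 values {1, 2, 3, 4, 5, 6, 7, 8}, so each is used; only B can be 3, hence B = 3.
The 7 still-open variables together cover exactly {1, 2, 4, 5, 6, 7, 8} — 7 values for 7 variables — and 6 appears only in C's list, so C = 6.
A, D, G between them cover only {2, 4, 8} — a naked triple. Remove those values from E, H.
So E = 1.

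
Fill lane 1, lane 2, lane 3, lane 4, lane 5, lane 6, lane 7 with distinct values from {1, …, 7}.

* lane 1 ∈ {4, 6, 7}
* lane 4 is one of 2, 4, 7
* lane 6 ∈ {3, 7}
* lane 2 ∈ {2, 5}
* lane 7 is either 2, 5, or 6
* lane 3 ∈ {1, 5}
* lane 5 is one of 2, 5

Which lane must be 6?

lane 7

Among the 7 variables, 1 fits only lane 3 (and all 7 values in {1, 2, 3, 4, 5, 6, 7} must be used), so lane 3 = 1.
The 6 still-open variables draw from only 6 values {2, 3, 4, 5, 6, 7}, so each is used; only lane 6 can be 3, hence lane 6 = 3.
The 2 variables lane 2 and lane 5 are confined to {2, 5}, which locks those values in; drop them from lane 4, lane 7.
So 6 goes to lane 7.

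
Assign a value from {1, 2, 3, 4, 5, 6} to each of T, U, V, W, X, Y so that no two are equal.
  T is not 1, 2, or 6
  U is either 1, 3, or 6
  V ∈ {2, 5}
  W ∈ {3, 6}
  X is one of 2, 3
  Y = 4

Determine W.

Y's domain is down to {4}, so Y = 4. Remove 4 from T.
The 5 still-open variables together cover exactly {1, 2, 3, 5, 6} — 5 values for 5 variables — and 1 appears only in U's list, so U = 1.
The 4 still-open variables draw from only 4 values {2, 3, 5, 6}, so each is used; only W can be 6, hence W = 6.

6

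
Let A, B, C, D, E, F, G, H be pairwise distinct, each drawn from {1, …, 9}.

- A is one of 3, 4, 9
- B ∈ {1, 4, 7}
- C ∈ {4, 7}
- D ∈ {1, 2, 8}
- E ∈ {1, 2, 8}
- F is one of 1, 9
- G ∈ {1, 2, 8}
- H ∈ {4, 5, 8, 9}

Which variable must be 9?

F

Among the 8 variables, 3 fits only A (and all 8 values in {1, 2, 3, 4, 5, 7, 8, 9} must be used), so A = 3.
The 7 still-open variables draw from only 7 values {1, 2, 4, 5, 7, 8, 9}, so each is used; only H can be 5, hence H = 5.
The 6 still-open variables together cover exactly {1, 2, 4, 7, 8, 9} — 6 values for 6 variables — and 9 appears only in F's list, so F = 9.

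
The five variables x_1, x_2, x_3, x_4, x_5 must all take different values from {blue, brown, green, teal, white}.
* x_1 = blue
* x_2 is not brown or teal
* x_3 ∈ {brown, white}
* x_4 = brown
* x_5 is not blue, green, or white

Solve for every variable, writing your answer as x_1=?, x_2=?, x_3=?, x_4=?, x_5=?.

x_1=blue, x_2=green, x_3=white, x_4=brown, x_5=teal

x_1's domain is down to {blue}, so x_1 = blue. Eliminate blue elsewhere: x_2.
x_4 must be brown (only option left). Eliminate brown elsewhere: x_3, x_5.
x_5 must be teal (only option left).
x_3's domain is down to {white}, so x_3 = white. Strike white from x_2.
x_2's domain is down to {green}, so x_2 = green.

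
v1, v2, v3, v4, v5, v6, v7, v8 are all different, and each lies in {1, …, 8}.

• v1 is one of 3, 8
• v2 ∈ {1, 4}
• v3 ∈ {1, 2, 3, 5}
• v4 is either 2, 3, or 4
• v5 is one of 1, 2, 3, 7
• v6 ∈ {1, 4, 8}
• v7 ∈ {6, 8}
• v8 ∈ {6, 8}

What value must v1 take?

3

Among the 8 variables, 5 fits only v3 (and all 8 values in {1, 2, 3, 4, 5, 6, 7, 8} must be used), so v3 = 5.
Among the 7 still-open variables, 7 fits only v5 (and all 7 values in {1, 2, 3, 4, 6, 7, 8} must be used), so v5 = 7.
The 6 still-open variables together cover exactly {1, 2, 3, 4, 6, 8} — 6 values for 6 variables — and 2 appears only in v4's list, so v4 = 2.
The 5 still-open variables draw from only 5 values {1, 3, 4, 6, 8}, so each is used; only v1 can be 3, hence v1 = 3.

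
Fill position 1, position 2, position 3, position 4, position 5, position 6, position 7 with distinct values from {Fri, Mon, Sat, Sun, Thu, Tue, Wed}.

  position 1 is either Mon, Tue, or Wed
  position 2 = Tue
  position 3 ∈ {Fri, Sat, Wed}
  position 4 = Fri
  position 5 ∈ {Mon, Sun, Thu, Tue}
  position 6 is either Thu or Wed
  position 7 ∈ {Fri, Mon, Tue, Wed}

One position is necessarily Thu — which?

position 6

position 2 must be Tue (only option left). So position 1, position 5, position 7 can't be Tue.
position 4 has just one choice, so position 4 = Fri. Strike Fri from position 3, position 7.
Among the 5 still-open variables, Sat fits only position 3 (and all 5 values in {Mon, Sat, Sun, Thu, Wed} must be used), so position 3 = Sat.
Among the 4 still-open variables, Sun fits only position 5 (and all 4 values in {Mon, Sun, Thu, Wed} must be used), so position 5 = Sun.
Among the 3 still-open variables, Thu fits only position 6 (and all 3 values in {Mon, Thu, Wed} must be used), so position 6 = Thu.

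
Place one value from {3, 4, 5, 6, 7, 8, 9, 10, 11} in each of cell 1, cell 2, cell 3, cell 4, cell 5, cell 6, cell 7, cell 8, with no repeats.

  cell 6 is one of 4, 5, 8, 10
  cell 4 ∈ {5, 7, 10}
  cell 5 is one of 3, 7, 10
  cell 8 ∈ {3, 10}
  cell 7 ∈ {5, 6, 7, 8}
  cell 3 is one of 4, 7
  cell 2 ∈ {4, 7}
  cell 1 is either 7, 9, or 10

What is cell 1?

The 8 variables draw from only 8 values {3, 4, 5, 6, 7, 8, 9, 10}, so each is used; only cell 7 can be 6, hence cell 7 = 6.
Among the 7 still-open variables, 8 fits only cell 6 (and all 7 values in {3, 4, 5, 7, 8, 9, 10} must be used), so cell 6 = 8.
Among the 6 still-open variables, 5 fits only cell 4 (and all 6 values in {3, 4, 5, 7, 9, 10} must be used), so cell 4 = 5.
The 5 still-open variables draw from only 5 values {3, 4, 7, 9, 10}, so each is used; only cell 1 can be 9, hence cell 1 = 9.

9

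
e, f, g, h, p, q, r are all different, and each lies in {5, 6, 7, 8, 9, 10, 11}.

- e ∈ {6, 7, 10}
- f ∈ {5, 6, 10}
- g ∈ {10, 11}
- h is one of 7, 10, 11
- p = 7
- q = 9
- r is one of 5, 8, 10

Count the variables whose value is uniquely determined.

5

p must be 7 (only option left). Eliminate 7 elsewhere: e, h.
q has just one choice, so q = 9.
The 5 still-open variables together cover exactly {5, 6, 8, 10, 11} — 5 values for 5 variables — and 8 appears only in r's list, so r = 8.
The 4 still-open variables draw from only 4 values {5, 6, 10, 11}, so each is used; only f can be 5, hence f = 5.
The 3 still-open variables draw from only 3 values {6, 10, 11}, so each is used; only e can be 6, hence e = 6.
Determined: e=6, f=5, p=7, q=9, r=8. The other variables each still have more than one consistent value. That makes 5.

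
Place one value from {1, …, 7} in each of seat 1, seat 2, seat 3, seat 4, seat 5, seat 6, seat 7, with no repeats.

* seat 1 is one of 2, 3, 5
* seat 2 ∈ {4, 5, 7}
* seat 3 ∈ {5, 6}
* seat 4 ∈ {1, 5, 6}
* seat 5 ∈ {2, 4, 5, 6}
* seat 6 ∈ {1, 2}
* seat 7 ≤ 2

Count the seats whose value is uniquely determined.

The 7 variables draw from only 7 values {1, 2, 3, 4, 5, 6, 7}, so each is used; only seat 1 can be 3, hence seat 1 = 3.
The 6 still-open variables together cover exactly {1, 2, 4, 5, 6, 7} — 6 values for 6 variables — and 7 appears only in seat 2's list, so seat 2 = 7.
Among the 5 still-open variables, 4 fits only seat 5 (and all 5 values in {1, 2, 4, 5, 6} must be used), so seat 5 = 4.
seat 6 and seat 7 between them cover only {1, 2} — a naked pair. Remove those values from seat 4.
Determined: seat 1=3, seat 2=7, seat 5=4. The other seats each still have more than one consistent value. That makes 3.

3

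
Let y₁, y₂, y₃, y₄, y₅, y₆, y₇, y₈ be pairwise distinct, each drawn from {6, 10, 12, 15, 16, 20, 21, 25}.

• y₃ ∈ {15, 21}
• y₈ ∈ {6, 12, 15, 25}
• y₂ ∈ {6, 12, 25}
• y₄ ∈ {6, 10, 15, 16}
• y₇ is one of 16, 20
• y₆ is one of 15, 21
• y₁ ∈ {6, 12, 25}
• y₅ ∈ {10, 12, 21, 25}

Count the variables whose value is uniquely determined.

3

The 8 variables draw from only 8 values {6, 10, 12, 15, 16, 20, 21, 25}, so each is used; only y₇ can be 20, hence y₇ = 20.
The 7 still-open variables draw from only 7 values {6, 10, 12, 15, 16, 21, 25}, so each is used; only y₄ can be 16, hence y₄ = 16.
Among the 6 still-open variables, 10 fits only y₅ (and all 6 values in {6, 10, 12, 15, 21, 25} must be used), so y₅ = 10.
y₃ and y₆ between them cover only {15, 21} — a naked pair. Remove those values from y₈.
Determined: y₄=16, y₅=10, y₇=20. The other variables each still have more than one consistent value. That makes 3.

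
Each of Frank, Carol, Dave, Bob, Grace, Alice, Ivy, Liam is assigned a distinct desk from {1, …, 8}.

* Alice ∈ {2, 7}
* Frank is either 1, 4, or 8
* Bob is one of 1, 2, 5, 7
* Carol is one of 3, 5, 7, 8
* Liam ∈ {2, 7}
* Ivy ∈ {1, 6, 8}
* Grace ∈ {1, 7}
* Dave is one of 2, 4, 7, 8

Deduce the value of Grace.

The 8 variables together cover exactly {1, 2, 3, 4, 5, 6, 7, 8} — 8 values for 8 variables — and 3 appears only in Carol's list, so Carol = 3.
The 7 still-open variables draw from only 7 values {1, 2, 4, 5, 6, 7, 8}, so each is used; only Bob can be 5, hence Bob = 5.
The 6 still-open variables together cover exactly {1, 2, 4, 6, 7, 8} — 6 values for 6 variables — and 6 appears only in Ivy's list, so Ivy = 6.
The 2 variables Alice and Liam are confined to {2, 7}, which locks those values in; drop them from Dave, Grace.
So Grace = 1.

1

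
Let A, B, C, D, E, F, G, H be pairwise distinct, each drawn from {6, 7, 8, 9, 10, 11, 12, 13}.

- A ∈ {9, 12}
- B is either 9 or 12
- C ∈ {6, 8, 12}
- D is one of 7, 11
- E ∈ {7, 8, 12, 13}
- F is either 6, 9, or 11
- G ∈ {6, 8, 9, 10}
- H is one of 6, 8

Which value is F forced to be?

Among the 8 variables, 10 fits only G (and all 8 values in {6, 7, 8, 9, 10, 11, 12, 13} must be used), so G = 10.
Among the 7 still-open variables, 13 fits only E (and all 7 values in {6, 7, 8, 9, 11, 12, 13} must be used), so E = 13.
The 6 still-open variables draw from only 6 values {6, 7, 8, 9, 11, 12}, so each is used; only D can be 7, hence D = 7.
Among the 5 still-open variables, 11 fits only F (and all 5 values in {6, 8, 9, 11, 12} must be used), so F = 11.

11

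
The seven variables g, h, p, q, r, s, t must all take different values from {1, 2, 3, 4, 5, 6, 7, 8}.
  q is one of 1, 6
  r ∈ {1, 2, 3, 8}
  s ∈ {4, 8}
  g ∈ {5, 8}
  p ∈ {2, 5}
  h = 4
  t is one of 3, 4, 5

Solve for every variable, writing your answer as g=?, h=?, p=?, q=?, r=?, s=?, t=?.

g=5, h=4, p=2, q=6, r=1, s=8, t=3

h must be 4 (only option left). Remove 4 from s, t.
s's domain is down to {8}, so s = 8. So g, r can't be 8.
g has just one choice, so g = 5. So p, t can't be 5.
That leaves p = 2. Remove 2 from r.
t must be 3 (only option left). Strike 3 from r.
r must be 1 (only option left). So q can't be 1.
q must be 6 (only option left).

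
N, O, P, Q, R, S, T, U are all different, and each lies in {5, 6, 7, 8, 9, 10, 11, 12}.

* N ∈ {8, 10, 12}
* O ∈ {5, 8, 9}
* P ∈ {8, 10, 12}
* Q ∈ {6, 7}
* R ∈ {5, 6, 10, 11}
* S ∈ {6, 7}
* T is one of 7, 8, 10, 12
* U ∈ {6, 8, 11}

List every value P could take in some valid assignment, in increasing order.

Among the 8 variables, 9 fits only O (and all 8 values in {5, 6, 7, 8, 9, 10, 11, 12} must be used), so O = 9.
Among the 7 still-open variables, 5 fits only R (and all 7 values in {5, 6, 7, 8, 10, 11, 12} must be used), so R = 5.
Among the 6 still-open variables, 11 fits only U (and all 6 values in {6, 7, 8, 10, 11, 12} must be used), so U = 11.
Q and S between them cover only {6, 7} — a naked pair. Remove those values from T.
No further eliminations apply; P can still be any of 8, 10, 12.

8, 10, 12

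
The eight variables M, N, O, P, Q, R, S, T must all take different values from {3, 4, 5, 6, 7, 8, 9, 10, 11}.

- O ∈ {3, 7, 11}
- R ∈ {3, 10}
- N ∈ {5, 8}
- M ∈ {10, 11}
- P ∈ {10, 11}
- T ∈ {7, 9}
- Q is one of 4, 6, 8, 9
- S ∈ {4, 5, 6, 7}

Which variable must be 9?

M and P between them cover only {10, 11} — a naked pair. Remove those values from O, R.
R has just one choice, so R = 3. Eliminate 3 elsewhere: O.
O must be 7 (only option left). Eliminate 7 elsewhere: S, T.
So 9 goes to T.

T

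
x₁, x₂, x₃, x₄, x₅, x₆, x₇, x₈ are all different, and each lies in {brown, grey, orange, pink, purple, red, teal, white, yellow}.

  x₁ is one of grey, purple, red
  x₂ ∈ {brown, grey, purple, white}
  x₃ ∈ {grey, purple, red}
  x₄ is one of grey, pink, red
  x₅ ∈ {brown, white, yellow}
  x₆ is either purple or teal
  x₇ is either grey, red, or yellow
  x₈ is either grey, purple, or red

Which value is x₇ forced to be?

The 8 variables together cover exactly {brown, grey, pink, purple, red, teal, white, yellow} — 8 values for 8 variables — and pink appears only in x₄'s list, so x₄ = pink.
The 7 still-open variables together cover exactly {brown, grey, purple, red, teal, white, yellow} — 7 values for 7 variables — and teal appears only in x₆'s list, so x₆ = teal.
The 3 variables x₁, x₃, x₈ are confined to {grey, purple, red}, which locks those values in; drop them from x₂, x₇.
So x₇ = yellow.

yellow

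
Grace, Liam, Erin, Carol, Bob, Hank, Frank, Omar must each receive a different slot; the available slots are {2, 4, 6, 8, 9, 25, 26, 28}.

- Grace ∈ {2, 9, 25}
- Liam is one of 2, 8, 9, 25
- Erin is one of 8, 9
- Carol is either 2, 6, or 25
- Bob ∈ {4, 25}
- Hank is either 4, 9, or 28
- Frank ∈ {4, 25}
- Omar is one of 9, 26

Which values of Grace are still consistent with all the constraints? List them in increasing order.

2, 9

The 8 variables together cover exactly {2, 4, 6, 8, 9, 25, 26, 28} — 8 values for 8 variables — and 6 appears only in Carol's list, so Carol = 6.
The 7 still-open variables draw from only 7 values {2, 4, 8, 9, 25, 26, 28}, so each is used; only Omar can be 26, hence Omar = 26.
The 6 still-open variables draw from only 6 values {2, 4, 8, 9, 25, 28}, so each is used; only Hank can be 28, hence Hank = 28.
The 2 variables Bob and Frank are confined to {4, 25}, which locks those values in; drop them from Grace, Liam.
No further eliminations apply; Grace can still be any of 2, 9.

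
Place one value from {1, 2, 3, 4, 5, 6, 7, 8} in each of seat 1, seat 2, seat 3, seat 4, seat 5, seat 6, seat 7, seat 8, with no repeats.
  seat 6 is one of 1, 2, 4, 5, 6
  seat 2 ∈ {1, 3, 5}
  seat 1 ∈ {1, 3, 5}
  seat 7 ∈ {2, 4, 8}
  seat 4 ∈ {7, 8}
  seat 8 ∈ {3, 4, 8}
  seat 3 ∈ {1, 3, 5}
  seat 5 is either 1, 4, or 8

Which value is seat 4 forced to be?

7

The 8 variables together cover exactly {1, 2, 3, 4, 5, 6, 7, 8} — 8 values for 8 variables — and 6 appears only in seat 6's list, so seat 6 = 6.
The 7 still-open variables together cover exactly {1, 2, 3, 4, 5, 7, 8} — 7 values for 7 variables — and 2 appears only in seat 7's list, so seat 7 = 2.
The 6 still-open variables draw from only 6 values {1, 3, 4, 5, 7, 8}, so each is used; only seat 4 can be 7, hence seat 4 = 7.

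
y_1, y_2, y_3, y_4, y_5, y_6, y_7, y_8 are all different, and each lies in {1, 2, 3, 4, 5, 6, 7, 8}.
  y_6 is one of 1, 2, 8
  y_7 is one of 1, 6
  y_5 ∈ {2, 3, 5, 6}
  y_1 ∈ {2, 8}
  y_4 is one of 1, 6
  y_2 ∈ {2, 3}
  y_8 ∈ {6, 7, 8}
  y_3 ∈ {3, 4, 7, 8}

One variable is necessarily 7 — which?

The 8 variables draw from only 8 values {1, 2, 3, 4, 5, 6, 7, 8}, so each is used; only y_3 can be 4, hence y_3 = 4.
The 7 still-open variables draw from only 7 values {1, 2, 3, 5, 6, 7, 8}, so each is used; only y_5 can be 5, hence y_5 = 5.
The 6 still-open variables together cover exactly {1, 2, 3, 6, 7, 8} — 6 values for 6 variables — and 3 appears only in y_2's list, so y_2 = 3.
The 5 still-open variables draw from only 5 values {1, 2, 6, 7, 8}, so each is used; only y_8 can be 7, hence y_8 = 7.

y_8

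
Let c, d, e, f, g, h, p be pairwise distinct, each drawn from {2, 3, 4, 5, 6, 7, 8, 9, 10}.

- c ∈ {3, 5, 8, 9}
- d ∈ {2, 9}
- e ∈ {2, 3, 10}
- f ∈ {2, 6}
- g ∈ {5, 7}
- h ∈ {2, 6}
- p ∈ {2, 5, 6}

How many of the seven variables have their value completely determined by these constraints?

3

f and h share exactly the 2 values {2, 6}; by pigeonhole those values go to them, so strike 2, 6 from d, e, p.
That leaves d = 9. Eliminate 9 elsewhere: c.
p has just one choice, so p = 5. Eliminate 5 elsewhere: c, g.
g has just one choice, so g = 7.
Determined: d=9, g=7, p=5. The other variables each still have more than one consistent value. That makes 3.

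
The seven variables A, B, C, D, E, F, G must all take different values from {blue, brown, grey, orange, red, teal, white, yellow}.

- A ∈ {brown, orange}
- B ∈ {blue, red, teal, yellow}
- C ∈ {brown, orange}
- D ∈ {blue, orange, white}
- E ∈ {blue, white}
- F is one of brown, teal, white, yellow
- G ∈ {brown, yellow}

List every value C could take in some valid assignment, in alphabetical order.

brown, orange

The 7 variables together cover exactly {blue, brown, orange, red, teal, white, yellow} — 7 values for 7 variables — and red appears only in B's list, so B = red.
The 6 still-open variables together cover exactly {blue, brown, orange, teal, white, yellow} — 6 values for 6 variables — and teal appears only in F's list, so F = teal.
The 5 still-open variables together cover exactly {blue, brown, orange, white, yellow} — 5 values for 5 variables — and yellow appears only in G's list, so G = yellow.
A and C between them cover only {brown, orange} — a naked pair. Remove those values from D.
No further eliminations apply; C can still be any of brown, orange.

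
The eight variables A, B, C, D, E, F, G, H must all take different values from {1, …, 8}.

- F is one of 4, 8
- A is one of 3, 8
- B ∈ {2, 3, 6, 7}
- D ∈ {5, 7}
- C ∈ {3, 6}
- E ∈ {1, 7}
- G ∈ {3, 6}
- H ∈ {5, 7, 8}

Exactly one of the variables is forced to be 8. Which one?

Among the 8 variables, 1 fits only E (and all 8 values in {1, 2, 3, 4, 5, 6, 7, 8} must be used), so E = 1.
The 7 still-open variables together cover exactly {2, 3, 4, 5, 6, 7, 8} — 7 values for 7 variables — and 2 appears only in B's list, so B = 2.
The 6 still-open variables draw from only 6 values {3, 4, 5, 6, 7, 8}, so each is used; only F can be 4, hence F = 4.
C and G between them cover only {3, 6} — a naked pair. Remove those values from A.
So 8 goes to A.

A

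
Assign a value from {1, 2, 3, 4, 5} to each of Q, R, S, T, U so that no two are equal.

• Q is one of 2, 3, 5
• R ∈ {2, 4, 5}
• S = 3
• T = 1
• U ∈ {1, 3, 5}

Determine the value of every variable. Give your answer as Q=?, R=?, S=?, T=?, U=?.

S must be 3 (only option left). Remove 3 from Q, U.
T must be 1 (only option left). Strike 1 from U.
That leaves U = 5. Remove 5 from Q, R.
Q has just one choice, so Q = 2. Strike 2 from R.
R's domain is down to {4}, so R = 4.

Q=2, R=4, S=3, T=1, U=5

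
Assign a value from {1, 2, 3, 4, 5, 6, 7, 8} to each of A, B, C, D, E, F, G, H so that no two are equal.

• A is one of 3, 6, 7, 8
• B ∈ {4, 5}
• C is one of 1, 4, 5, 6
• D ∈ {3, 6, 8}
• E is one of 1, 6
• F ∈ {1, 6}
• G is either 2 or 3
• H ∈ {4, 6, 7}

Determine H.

Among the 8 variables, 2 fits only G (and all 8 values in {1, 2, 3, 4, 5, 6, 7, 8} must be used), so G = 2.
E and F between them cover only {1, 6} — a naked pair. Remove those values from A, C, D, H.
B and C between them cover only {4, 5} — a naked pair. Remove those values from H.
So H = 7.

7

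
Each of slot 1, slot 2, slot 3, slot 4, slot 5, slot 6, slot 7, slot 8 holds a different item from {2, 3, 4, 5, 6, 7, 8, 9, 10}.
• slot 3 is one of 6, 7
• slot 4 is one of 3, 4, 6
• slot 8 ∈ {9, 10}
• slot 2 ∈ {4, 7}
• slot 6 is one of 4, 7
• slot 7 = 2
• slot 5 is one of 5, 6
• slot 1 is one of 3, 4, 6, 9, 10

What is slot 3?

slot 7's domain is down to {2}, so slot 7 = 2.
The 7 still-open variables draw from only 7 values {3, 4, 5, 6, 7, 9, 10}, so each is used; only slot 5 can be 5, hence slot 5 = 5.
slot 2 and slot 6 between them cover only {4, 7} — a naked pair. Remove those values from slot 1, slot 3, slot 4.
So slot 3 = 6.

6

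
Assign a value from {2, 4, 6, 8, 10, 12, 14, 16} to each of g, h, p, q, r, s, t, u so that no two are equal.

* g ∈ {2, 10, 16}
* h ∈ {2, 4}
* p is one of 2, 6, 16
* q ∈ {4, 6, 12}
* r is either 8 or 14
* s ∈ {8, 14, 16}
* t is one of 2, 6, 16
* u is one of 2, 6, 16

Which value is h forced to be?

4

The 8 variables draw from only 8 values {2, 4, 6, 8, 10, 12, 14, 16}, so each is used; only g can be 10, hence g = 10.
Among the 7 still-open variables, 12 fits only q (and all 7 values in {2, 4, 6, 8, 12, 14, 16} must be used), so q = 12.
The 6 still-open variables together cover exactly {2, 4, 6, 8, 14, 16} — 6 values for 6 variables — and 4 appears only in h's list, so h = 4.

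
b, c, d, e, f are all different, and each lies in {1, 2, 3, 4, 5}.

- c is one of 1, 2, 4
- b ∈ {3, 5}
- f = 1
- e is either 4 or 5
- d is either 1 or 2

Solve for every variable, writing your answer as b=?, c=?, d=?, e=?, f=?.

f's domain is down to {1}, so f = 1. Strike 1 from c, d.
d's domain is down to {2}, so d = 2. So c can't be 2.
c must be 4 (only option left). Strike 4 from e.
e's domain is down to {5}, so e = 5. Strike 5 from b.
b's domain is down to {3}, so b = 3.

b=3, c=4, d=2, e=5, f=1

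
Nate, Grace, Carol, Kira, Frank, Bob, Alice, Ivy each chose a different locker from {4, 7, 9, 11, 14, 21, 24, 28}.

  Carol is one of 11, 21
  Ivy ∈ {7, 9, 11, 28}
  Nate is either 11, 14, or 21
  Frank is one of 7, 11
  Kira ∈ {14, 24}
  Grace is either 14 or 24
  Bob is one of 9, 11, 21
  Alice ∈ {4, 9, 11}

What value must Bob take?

9

The 8 variables draw from only 8 values {4, 7, 9, 11, 14, 21, 24, 28}, so each is used; only Alice can be 4, hence Alice = 4.
The 7 still-open variables together cover exactly {7, 9, 11, 14, 21, 24, 28} — 7 values for 7 variables — and 28 appears only in Ivy's list, so Ivy = 28.
Among the 6 still-open variables, 7 fits only Frank (and all 6 values in {7, 9, 11, 14, 21, 24} must be used), so Frank = 7.
Among the 5 still-open variables, 9 fits only Bob (and all 5 values in {9, 11, 14, 21, 24} must be used), so Bob = 9.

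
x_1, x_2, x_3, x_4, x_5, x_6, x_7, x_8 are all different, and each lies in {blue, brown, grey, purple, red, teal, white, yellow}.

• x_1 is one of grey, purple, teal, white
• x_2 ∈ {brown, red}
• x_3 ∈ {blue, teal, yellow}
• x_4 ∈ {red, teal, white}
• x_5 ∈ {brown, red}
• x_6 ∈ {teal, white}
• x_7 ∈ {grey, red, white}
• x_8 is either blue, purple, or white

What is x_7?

grey

The 8 variables together cover exactly {blue, brown, grey, purple, red, teal, white, yellow} — 8 values for 8 variables — and yellow appears only in x_3's list, so x_3 = yellow.
The 7 still-open variables together cover exactly {blue, brown, grey, purple, red, teal, white} — 7 values for 7 variables — and blue appears only in x_8's list, so x_8 = blue.
Among the 6 still-open variables, purple fits only x_1 (and all 6 values in {brown, grey, purple, red, teal, white} must be used), so x_1 = purple.
The 5 still-open variables together cover exactly {brown, grey, red, teal, white} — 5 values for 5 variables — and grey appears only in x_7's list, so x_7 = grey.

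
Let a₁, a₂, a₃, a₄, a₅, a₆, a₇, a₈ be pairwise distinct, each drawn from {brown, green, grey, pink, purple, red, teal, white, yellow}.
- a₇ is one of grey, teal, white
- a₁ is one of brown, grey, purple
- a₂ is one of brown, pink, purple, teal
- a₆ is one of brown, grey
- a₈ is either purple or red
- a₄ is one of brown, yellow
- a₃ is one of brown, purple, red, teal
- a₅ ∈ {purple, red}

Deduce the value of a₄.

yellow

The 8 variables together cover exactly {brown, grey, pink, purple, red, teal, white, yellow} — 8 values for 8 variables — and pink appears only in a₂'s list, so a₂ = pink.
Among the 7 still-open variables, white fits only a₇ (and all 7 values in {brown, grey, purple, red, teal, white, yellow} must be used), so a₇ = white.
The 6 still-open variables draw from only 6 values {brown, grey, purple, red, teal, yellow}, so each is used; only a₃ can be teal, hence a₃ = teal.
The 5 still-open variables together cover exactly {brown, grey, purple, red, yellow} — 5 values for 5 variables — and yellow appears only in a₄'s list, so a₄ = yellow.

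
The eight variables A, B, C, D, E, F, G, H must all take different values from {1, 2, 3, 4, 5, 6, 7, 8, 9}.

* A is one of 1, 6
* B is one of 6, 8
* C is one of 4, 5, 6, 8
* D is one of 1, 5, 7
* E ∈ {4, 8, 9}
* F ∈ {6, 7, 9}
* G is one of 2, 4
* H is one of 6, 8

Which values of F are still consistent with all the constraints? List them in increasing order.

7, 9

The 8 variables draw from only 8 values {1, 2, 4, 5, 6, 7, 8, 9}, so each is used; only G can be 2, hence G = 2.
B and H between them cover only {6, 8} — a naked pair. Remove those values from A, C, E, F.
A has just one choice, so A = 1. Strike 1 from D.
No further eliminations apply; F can still be any of 7, 9.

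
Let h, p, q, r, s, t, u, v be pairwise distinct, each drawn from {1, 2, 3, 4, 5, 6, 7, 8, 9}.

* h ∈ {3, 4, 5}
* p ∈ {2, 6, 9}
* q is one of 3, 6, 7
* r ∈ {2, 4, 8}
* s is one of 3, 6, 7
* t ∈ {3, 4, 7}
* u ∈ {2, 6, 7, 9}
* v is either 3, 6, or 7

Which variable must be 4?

t

The 8 variables together cover exactly {2, 3, 4, 5, 6, 7, 8, 9} — 8 values for 8 variables — and 5 appears only in h's list, so h = 5.
The 7 still-open variables together cover exactly {2, 3, 4, 6, 7, 8, 9} — 7 values for 7 variables — and 8 appears only in r's list, so r = 8.
Among the 6 still-open variables, 4 fits only t (and all 6 values in {2, 3, 4, 6, 7, 9} must be used), so t = 4.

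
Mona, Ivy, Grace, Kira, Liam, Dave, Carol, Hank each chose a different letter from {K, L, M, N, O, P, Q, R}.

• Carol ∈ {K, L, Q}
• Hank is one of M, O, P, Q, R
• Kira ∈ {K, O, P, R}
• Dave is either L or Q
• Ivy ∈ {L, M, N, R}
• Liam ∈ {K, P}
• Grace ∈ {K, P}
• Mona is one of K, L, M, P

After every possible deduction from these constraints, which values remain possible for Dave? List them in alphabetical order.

L, Q

The 8 variables together cover exactly {K, L, M, N, O, P, Q, R} — 8 values for 8 variables — and N appears only in Ivy's list, so Ivy = N.
The 2 variables Grace and Liam are confined to {K, P}, which locks those values in; drop them from Mona, Kira, Carol, Hank.
The 2 variables Dave and Carol are confined to {L, Q}, which locks those values in; drop them from Mona, Hank.
Mona must be M (only option left). Eliminate M elsewhere: Hank.
No further eliminations apply; Dave can still be any of L, Q.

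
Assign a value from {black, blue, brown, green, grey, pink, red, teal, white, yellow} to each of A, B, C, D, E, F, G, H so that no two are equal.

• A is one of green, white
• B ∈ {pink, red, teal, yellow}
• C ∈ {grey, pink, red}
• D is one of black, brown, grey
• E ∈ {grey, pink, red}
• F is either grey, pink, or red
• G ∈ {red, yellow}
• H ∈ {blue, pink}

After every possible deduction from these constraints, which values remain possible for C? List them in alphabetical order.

The 3 variables C, E, F are confined to {grey, pink, red}, which locks those values in; drop them from B, D, G, H.
That leaves G = yellow. So B can't be yellow.
H's domain is down to {blue}, so H = blue.
B has just one choice, so B = teal.
No further eliminations apply; C can still be any of grey, pink, red.

grey, pink, red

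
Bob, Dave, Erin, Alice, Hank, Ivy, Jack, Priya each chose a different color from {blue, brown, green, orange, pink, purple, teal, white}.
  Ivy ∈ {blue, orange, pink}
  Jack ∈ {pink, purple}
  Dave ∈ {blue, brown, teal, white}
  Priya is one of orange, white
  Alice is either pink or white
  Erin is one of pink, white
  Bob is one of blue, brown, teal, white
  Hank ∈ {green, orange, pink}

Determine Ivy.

blue

Among the 8 variables, green fits only Hank (and all 8 values in {blue, brown, green, orange, pink, purple, teal, white} must be used), so Hank = green.
The 7 still-open variables together cover exactly {blue, brown, orange, pink, purple, teal, white} — 7 values for 7 variables — and purple appears only in Jack's list, so Jack = purple.
Erin and Alice share exactly the 2 values {pink, white}; by pigeonhole those values go to them, so strike pink, white from Bob, Dave, Ivy, Priya.
Priya has just one choice, so Priya = orange. So Ivy can't be orange.
So Ivy = blue.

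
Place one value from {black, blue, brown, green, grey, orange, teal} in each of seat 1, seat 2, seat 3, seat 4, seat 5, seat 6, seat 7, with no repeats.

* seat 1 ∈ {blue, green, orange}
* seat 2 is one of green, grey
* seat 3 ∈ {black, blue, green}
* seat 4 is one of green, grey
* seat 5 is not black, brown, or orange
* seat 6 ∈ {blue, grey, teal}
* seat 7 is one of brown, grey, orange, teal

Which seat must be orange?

Among the 7 variables, black fits only seat 3 (and all 7 values in {black, blue, brown, green, grey, orange, teal} must be used), so seat 3 = black.
Among the 6 still-open variables, brown fits only seat 7 (and all 6 values in {blue, brown, green, grey, orange, teal} must be used), so seat 7 = brown.
The 5 still-open variables draw from only 5 values {blue, green, grey, orange, teal}, so each is used; only seat 1 can be orange, hence seat 1 = orange.

seat 1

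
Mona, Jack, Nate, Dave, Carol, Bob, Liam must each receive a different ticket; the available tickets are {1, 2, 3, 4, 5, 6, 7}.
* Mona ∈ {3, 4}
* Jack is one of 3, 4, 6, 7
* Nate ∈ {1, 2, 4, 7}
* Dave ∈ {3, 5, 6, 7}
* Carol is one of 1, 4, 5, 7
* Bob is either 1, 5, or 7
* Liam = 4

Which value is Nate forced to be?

2

Liam must be 4 (only option left). Strike 4 from Mona, Jack, Nate, Carol.
Mona has just one choice, so Mona = 3. Remove 3 from Jack, Dave.
The 5 still-open variables together cover exactly {1, 2, 5, 6, 7} — 5 values for 5 variables — and 2 appears only in Nate's list, so Nate = 2.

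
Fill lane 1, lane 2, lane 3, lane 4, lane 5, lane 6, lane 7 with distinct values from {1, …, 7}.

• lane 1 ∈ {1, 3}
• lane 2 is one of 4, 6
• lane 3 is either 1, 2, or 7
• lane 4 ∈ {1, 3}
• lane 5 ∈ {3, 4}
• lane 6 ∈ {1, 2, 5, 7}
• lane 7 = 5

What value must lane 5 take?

lane 7 must be 5 (only option left). So lane 6 can't be 5.
The 6 still-open variables draw from only 6 values {1, 2, 3, 4, 6, 7}, so each is used; only lane 2 can be 6, hence lane 2 = 6.
The 5 still-open variables draw from only 5 values {1, 2, 3, 4, 7}, so each is used; only lane 5 can be 4, hence lane 5 = 4.

4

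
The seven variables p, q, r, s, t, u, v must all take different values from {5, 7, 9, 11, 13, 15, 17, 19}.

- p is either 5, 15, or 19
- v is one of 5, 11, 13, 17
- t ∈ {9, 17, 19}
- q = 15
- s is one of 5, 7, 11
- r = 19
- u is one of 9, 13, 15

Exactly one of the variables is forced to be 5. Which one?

p

q has just one choice, so q = 15. Eliminate 15 elsewhere: p, u.
r's domain is down to {19}, so r = 19. Remove 19 from p, t.
So 5 goes to p.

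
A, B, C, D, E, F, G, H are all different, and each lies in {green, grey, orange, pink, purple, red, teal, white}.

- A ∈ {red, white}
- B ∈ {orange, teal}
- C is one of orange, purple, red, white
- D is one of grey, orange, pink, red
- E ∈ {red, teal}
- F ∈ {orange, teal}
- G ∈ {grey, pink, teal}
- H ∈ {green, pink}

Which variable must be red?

The 8 variables together cover exactly {green, grey, orange, pink, purple, red, teal, white} — 8 values for 8 variables — and green appears only in H's list, so H = green.
The 7 still-open variables draw from only 7 values {grey, orange, pink, purple, red, teal, white}, so each is used; only C can be purple, hence C = purple.
The 6 still-open variables together cover exactly {grey, orange, pink, red, teal, white} — 6 values for 6 variables — and white appears only in A's list, so A = white.
The 2 variables B and F are confined to {orange, teal}, which locks those values in; drop them from D, E, G.
So red goes to E.

E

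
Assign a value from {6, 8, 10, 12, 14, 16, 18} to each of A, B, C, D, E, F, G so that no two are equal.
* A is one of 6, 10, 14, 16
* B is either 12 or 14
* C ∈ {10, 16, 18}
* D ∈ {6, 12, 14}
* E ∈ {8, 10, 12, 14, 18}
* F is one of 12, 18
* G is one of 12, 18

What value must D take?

The 7 variables draw from only 7 values {6, 8, 10, 12, 14, 16, 18}, so each is used; only E can be 8, hence E = 8.
F and G between them cover only {12, 18} — a naked pair. Remove those values from B, C, D.
B must be 14 (only option left). Remove 14 from A, D.
So D = 6.

6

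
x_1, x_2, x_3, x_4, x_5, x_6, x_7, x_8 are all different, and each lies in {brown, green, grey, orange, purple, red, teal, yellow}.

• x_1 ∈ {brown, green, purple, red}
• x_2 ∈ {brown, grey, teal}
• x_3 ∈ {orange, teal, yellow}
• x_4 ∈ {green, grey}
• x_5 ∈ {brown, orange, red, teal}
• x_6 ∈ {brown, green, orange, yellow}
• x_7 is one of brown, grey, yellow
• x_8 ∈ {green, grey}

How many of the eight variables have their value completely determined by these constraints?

The 8 variables together cover exactly {brown, green, grey, orange, purple, red, teal, yellow} — 8 values for 8 variables — and purple appears only in x_1's list, so x_1 = purple.
The 7 still-open variables draw from only 7 values {brown, green, grey, orange, red, teal, yellow}, so each is used; only x_5 can be red, hence x_5 = red.
The 2 variables x_4 and x_8 are confined to {green, grey}, which locks those values in; drop them from x_2, x_6, x_7.
Determined: x_1=purple, x_5=red. The other variables each still have more than one consistent value. That makes 2.

2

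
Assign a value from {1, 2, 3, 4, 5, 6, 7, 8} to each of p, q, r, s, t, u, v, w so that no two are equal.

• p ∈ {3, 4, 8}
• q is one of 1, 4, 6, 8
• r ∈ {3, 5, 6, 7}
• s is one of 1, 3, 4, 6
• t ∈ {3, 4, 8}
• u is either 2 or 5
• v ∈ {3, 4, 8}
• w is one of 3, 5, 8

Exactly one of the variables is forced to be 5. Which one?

w

Among the 8 variables, 2 fits only u (and all 8 values in {1, 2, 3, 4, 5, 6, 7, 8} must be used), so u = 2.
The 7 still-open variables together cover exactly {1, 3, 4, 5, 6, 7, 8} — 7 values for 7 variables — and 7 appears only in r's list, so r = 7.
Among the 6 still-open variables, 5 fits only w (and all 6 values in {1, 3, 4, 5, 6, 8} must be used), so w = 5.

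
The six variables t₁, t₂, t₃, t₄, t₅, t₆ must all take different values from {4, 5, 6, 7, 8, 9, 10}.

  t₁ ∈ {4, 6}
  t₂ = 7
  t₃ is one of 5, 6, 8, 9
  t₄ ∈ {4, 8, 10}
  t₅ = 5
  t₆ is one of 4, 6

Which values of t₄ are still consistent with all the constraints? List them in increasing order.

8, 10

t₂'s domain is down to {7}, so t₂ = 7.
t₅ must be 5 (only option left). Remove 5 from t₃.
t₁ and t₆ between them cover only {4, 6} — a naked pair. Remove those values from t₃, t₄.
No further eliminations apply; t₄ can still be any of 8, 10.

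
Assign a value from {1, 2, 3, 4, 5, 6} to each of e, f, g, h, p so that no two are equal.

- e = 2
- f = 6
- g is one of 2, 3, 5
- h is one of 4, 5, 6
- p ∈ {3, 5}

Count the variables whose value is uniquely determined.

e must be 2 (only option left). Remove 2 from g.
f has just one choice, so f = 6. So h can't be 6.
Among the 3 still-open variables, 4 fits only h (and all 3 values in {3, 4, 5} must be used), so h = 4.
Determined: e=2, f=6, h=4. The other variables each still have more than one consistent value. That makes 3.

3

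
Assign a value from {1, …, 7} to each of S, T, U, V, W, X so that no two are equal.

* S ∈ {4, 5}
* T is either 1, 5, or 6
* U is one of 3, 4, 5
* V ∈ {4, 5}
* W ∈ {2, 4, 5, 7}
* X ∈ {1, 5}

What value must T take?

S and V between them cover only {4, 5} — a naked pair. Remove those values from T, U, W, X.
U's domain is down to {3}, so U = 3.
X's domain is down to {1}, so X = 1. Eliminate 1 elsewhere: T.
So T = 6.

6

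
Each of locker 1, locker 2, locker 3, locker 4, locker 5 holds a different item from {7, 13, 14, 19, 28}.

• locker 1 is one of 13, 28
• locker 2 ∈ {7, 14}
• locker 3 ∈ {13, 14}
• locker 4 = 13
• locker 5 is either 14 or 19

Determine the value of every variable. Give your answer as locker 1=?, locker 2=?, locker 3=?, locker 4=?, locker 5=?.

locker 4 must be 13 (only option left). Eliminate 13 elsewhere: locker 1, locker 3.
locker 1 has just one choice, so locker 1 = 28.
locker 3's domain is down to {14}, so locker 3 = 14. So locker 2, locker 5 can't be 14.
locker 5 has just one choice, so locker 5 = 19.
locker 2 has just one choice, so locker 2 = 7.

locker 1=28, locker 2=7, locker 3=14, locker 4=13, locker 5=19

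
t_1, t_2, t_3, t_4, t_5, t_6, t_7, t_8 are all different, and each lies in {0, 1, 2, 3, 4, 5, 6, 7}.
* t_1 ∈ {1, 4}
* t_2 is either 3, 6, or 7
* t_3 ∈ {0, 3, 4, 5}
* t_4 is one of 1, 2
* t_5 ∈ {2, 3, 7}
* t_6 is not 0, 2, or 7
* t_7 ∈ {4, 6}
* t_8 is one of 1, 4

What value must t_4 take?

2

Among the 8 variables, 0 fits only t_3 (and all 8 values in {0, 1, 2, 3, 4, 5, 6, 7} must be used), so t_3 = 0.
Among the 7 still-open variables, 5 fits only t_6 (and all 7 values in {1, 2, 3, 4, 5, 6, 7} must be used), so t_6 = 5.
t_1 and t_8 between them cover only {1, 4} — a naked pair. Remove those values from t_4, t_7.
So t_4 = 2.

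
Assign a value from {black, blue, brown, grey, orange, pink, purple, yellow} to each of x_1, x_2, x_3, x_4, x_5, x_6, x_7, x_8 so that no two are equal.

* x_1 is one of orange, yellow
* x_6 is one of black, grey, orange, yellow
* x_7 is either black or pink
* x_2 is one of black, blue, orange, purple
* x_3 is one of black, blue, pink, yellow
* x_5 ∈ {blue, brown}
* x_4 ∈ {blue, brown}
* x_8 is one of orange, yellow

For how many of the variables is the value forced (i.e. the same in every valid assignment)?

Among the 8 variables, grey fits only x_6 (and all 8 values in {black, blue, brown, grey, orange, pink, purple, yellow} must be used), so x_6 = grey.
The 7 still-open variables together cover exactly {black, blue, brown, orange, pink, purple, yellow} — 7 values for 7 variables — and purple appears only in x_2's list, so x_2 = purple.
x_1 and x_8 share exactly the 2 values {orange, yellow}; by pigeonhole those values go to them, so strike orange, yellow from x_3.
x_4 and x_5 between them cover only {blue, brown} — a naked pair. Remove those values from x_3.
Determined: x_2=purple, x_6=grey. The other variables each still have more than one consistent value. That makes 2.

2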